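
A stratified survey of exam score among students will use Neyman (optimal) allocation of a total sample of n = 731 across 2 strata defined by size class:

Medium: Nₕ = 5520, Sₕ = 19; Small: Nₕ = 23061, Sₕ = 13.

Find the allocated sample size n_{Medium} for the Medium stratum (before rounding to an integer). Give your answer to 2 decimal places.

189.45

Neyman allocation: nₕ = n·NₕSₕ / Σⱼ NⱼSⱼ.
Σ NⱼSⱼ = 5520·19 + 23061·13 = 404673.
n_{Medium} = 731·5520·19 / 404673 = 189.45.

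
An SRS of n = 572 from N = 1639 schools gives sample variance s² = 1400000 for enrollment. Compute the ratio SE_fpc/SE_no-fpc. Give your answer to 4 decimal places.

f = n/N = 572/1639 = 0.34899329.
SE_no-fpc = √(s²/n) = 49.472744; SE_fpc = √((1−f)s²/n) = 39.917077.
Ratio = √(1−f) = 0.80684987.

0.8068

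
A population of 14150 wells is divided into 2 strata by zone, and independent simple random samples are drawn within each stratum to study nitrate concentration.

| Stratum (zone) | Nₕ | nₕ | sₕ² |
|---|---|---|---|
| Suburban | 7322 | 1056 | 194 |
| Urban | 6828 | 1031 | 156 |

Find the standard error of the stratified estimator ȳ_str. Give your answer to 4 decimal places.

0.2683

Var(ȳ_str) = Σₕ Wₕ²(1 − fₕ)sₕ²/nₕ with Wₕ = Nₕ/N, N = 14150.
Suburban: Wₕ = 0.51745583; term = 0.51745583²·(1 − 0.14422289)·194/1056 = 0.042096409.
Urban: Wₕ = 0.48254417; term = 0.48254417²·(1 − 0.15099590)·156/1031 = 0.029912304.
Sum = 0.072008713.
SE = √(0.072008713) = 0.2683.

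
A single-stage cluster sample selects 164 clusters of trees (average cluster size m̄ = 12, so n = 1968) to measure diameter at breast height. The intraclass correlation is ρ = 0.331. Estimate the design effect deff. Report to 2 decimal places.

4.64

deff = 1 + (12 − 1)·0.331 = 1 + 3.641 = 4.641.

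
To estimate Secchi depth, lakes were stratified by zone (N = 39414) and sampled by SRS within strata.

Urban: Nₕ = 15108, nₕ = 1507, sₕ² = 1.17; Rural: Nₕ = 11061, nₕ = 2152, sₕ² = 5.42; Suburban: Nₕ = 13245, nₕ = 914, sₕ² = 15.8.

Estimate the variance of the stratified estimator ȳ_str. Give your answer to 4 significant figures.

0.002080

Var(ȳ_str) = Σₕ Wₕ²(1 − fₕ)sₕ²/nₕ with Wₕ = Nₕ/N, N = 39414.
Urban: Wₕ = 0.38331557; term = 0.38331557²·(1 − 0.09974848)·1.17/1507 = 1.0269502 × 10^-4.
Rural: Wₕ = 0.28063632; term = 0.28063632²·(1 − 0.19455745)·5.42/2152 = 1.5976415 × 10^-4.
Suburban: Wₕ = 0.33604810; term = 0.33604810²·(1 − 0.06900717)·15.8/914 = 0.0018174402.
Sum = 0.0020798994.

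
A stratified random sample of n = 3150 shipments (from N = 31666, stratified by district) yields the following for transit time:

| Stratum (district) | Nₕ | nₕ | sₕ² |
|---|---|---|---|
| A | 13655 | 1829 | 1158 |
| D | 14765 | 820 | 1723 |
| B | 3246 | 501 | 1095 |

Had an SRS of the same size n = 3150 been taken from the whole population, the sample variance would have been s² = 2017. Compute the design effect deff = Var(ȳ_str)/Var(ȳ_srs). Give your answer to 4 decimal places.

Var(ȳ_str) = Σ Wₕ²(1−fₕ)sₕ²/nₕ with Wₕ = Nₕ/31666:
  A: (13655/31666)²·(1−1829/13655)·1158/1829 = 0.10196192
  D: (14765/31666)²·(1−820/14765)·1723/820 = 0.43145646
  B: (3246/31666)²·(1−501/3246)·1095/501 = 0.019421414
  → Var(ȳ_str) = 0.55283979.
Var(ȳ_srs) = (1 − 3150/31666)·2017/3150 = 0.57662138.
deff = 0.55283979 / 0.57662138 = 0.9588.

0.9588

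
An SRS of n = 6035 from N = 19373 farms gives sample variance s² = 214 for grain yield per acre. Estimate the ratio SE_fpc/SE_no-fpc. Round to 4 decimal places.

0.8297

f = n/N = 6035/19373 = 0.31151603.
SE_no-fpc = √(s²/n) = 0.18830777; SE_fpc = √((1−f)s²/n) = 0.15624825.
Ratio = √(1−f) = 0.82974934.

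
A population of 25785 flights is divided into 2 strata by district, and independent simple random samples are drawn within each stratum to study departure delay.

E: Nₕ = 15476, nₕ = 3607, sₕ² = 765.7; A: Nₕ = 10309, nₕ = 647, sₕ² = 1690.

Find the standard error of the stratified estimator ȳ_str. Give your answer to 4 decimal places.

Var(ȳ_str) = Σₕ Wₕ²(1 − fₕ)sₕ²/nₕ with Wₕ = Nₕ/N, N = 25785.
E: Wₕ = 0.60019391; term = 0.60019391²·(1 − 0.23307056)·765.7/3607 = 0.058647713.
A: Wₕ = 0.39980609; term = 0.39980609²·(1 − 0.06276069)·1690/647 = 0.39131971.
Sum = 0.44996742.
SE = √(0.44996742) = 0.6708.

0.6708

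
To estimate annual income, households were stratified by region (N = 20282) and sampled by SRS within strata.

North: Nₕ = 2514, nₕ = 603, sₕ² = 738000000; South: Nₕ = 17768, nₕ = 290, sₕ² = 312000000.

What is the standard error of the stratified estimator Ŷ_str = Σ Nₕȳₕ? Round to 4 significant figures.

1.844 × 10^7

Var(Ŷ_str) = Σₕ Nₕ²(1 − fₕ)sₕ²/nₕ.
North: 2514²·(1 − 603/2514)·738000000/603 = 5.8798333 × 10^12.
South: 17768²·(1 − 290/17768)·312000000/290 = 3.34108 × 10^14.
Sum = 3.3998783 × 10^14.
SE = √(3.3998783 × 10^14) = 1.844 × 10^7.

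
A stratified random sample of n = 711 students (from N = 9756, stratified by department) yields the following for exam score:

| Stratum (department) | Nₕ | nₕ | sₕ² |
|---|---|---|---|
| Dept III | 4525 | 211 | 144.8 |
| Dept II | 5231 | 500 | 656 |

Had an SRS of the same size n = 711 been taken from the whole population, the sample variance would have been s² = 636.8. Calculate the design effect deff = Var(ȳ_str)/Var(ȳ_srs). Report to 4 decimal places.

0.5803

Var(ȳ_str) = Σ Wₕ²(1−fₕ)sₕ²/nₕ with Wₕ = Nₕ/9756:
  Dept III: (4525/9756)²·(1−211/4525)·144.8/211 = 0.14074768
  Dept II: (5231/9756)²·(1−500/5231)·656/500 = 0.34113629
  → Var(ȳ_str) = 0.48188397.
Var(ȳ_srs) = (1 − 711/9756)·636.8/711 = 0.83036729.
deff = 0.48188397 / 0.83036729 = 0.5803.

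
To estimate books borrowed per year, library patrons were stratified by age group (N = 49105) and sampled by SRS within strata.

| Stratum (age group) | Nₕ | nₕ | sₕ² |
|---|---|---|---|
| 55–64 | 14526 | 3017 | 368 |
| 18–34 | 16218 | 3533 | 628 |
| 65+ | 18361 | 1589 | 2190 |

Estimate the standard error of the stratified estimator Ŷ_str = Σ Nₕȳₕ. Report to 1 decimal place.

Var(Ŷ_str) = Σₕ Nₕ²(1 − fₕ)sₕ²/nₕ.
55–64: 14526²·(1 − 3017/14526)·368/3017 = 2.0391827 × 10^7.
18–34: 16218²·(1 − 3533/16218)·628/3533 = 3.6568216 × 10^7.
65+: 18361²·(1 − 1589/18361)·2190/1589 = 4.2442543 × 10^8.
Sum = 4.8138547 × 10^8.
SE = √(4.8138547 × 10^8) = 21940.5.

21940.5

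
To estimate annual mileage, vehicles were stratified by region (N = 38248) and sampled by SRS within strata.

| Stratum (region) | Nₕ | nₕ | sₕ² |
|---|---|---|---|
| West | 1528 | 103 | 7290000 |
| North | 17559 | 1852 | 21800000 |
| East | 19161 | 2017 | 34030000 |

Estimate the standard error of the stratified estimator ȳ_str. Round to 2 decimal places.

Var(ȳ_str) = Σₕ Wₕ²(1 − fₕ)sₕ²/nₕ with Wₕ = Nₕ/N, N = 38248.
West: Wₕ = 0.03994980; term = 0.03994980²·(1 − 0.06740838)·7290000/103 = 105.3443.
North: Wₕ = 0.45908283; term = 0.45908283²·(1 − 0.10547298)·21800000/1852 = 2219.1726.
East: Wₕ = 0.50096737; term = 0.50096737²·(1 − 0.10526590)·34030000/2017 = 3788.5142.
Sum = 6113.0311.
SE = √(6113.0311) = 78.19.

78.19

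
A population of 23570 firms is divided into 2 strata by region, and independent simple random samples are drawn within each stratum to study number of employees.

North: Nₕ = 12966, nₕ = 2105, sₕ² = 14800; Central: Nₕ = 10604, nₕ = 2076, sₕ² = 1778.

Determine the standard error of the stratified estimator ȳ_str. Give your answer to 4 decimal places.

Var(ȳ_str) = Σₕ Wₕ²(1 − fₕ)sₕ²/nₕ with Wₕ = Nₕ/N, N = 23570.
North: Wₕ = 0.55010607; term = 0.55010607²·(1 − 0.16234768)·14800/2105 = 1.7822404.
Central: Wₕ = 0.44989393; term = 0.44989393²·(1 − 0.19577518)·1778/2076 = 0.13941264.
Sum = 1.921653.
SE = √(1.921653) = 1.3862.

1.3862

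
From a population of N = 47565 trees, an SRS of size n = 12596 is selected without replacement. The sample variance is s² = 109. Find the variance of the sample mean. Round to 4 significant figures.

Under SRS without replacement, Var(ȳ) = (1 − f)·s²/n with f = n/N = 12596/47565 = 0.26481657.
Var(ȳ) = (1 − 0.26481657)·109/12596 = 0.73518343·0.0086535408 = 0.0063619398.

0.006362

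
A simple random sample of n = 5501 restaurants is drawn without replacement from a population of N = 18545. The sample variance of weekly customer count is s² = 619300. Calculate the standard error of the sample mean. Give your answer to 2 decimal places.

8.90

Under SRS without replacement, Var(ȳ) = (1 − f)·s²/n with f = n/N = 5501/18545 = 0.29662982.
Var(ȳ) = (1 − 0.29662982)·619300/5501 = 0.70337018·112.57953 = 79.185085.
SE(ȳ) = √(79.185085) = 8.90.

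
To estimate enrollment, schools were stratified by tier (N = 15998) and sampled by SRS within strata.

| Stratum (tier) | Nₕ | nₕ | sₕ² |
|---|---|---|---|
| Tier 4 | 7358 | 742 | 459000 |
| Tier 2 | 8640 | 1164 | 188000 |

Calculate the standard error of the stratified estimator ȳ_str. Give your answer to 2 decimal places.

12.59

Var(ȳ_str) = Σₕ Wₕ²(1 − fₕ)sₕ²/nₕ with Wₕ = Nₕ/N, N = 15998.
Tier 4: Wₕ = 0.45993249; term = 0.45993249²·(1 − 0.10084262)·459000/742 = 117.66104.
Tier 2: Wₕ = 0.54006751; term = 0.54006751²·(1 − 0.13472222)·188000/1164 = 40.762097.
Sum = 158.42314.
SE = √(158.42314) = 12.59.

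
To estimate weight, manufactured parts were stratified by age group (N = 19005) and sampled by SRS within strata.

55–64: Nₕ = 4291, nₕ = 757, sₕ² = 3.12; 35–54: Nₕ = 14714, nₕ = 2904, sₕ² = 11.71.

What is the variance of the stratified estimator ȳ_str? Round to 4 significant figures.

Var(ȳ_str) = Σₕ Wₕ²(1 − fₕ)sₕ²/nₕ with Wₕ = Nₕ/N, N = 19005.
55–64: Wₕ = 0.22578269; term = 0.22578269²·(1 − 0.17641575)·3.12/757 = 1.7304061 × 10^-4.
35–54: Wₕ = 0.77421731; term = 0.77421731²·(1 − 0.19736306)·11.71/2904 = 0.0019400154.
Sum = 0.002113056.

0.002113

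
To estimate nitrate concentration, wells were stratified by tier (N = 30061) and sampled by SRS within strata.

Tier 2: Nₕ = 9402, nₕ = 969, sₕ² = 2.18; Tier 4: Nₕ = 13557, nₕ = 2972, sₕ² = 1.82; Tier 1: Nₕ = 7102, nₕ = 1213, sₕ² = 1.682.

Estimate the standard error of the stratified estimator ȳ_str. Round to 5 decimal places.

Var(ȳ_str) = Σₕ Wₕ²(1 − fₕ)sₕ²/nₕ with Wₕ = Nₕ/N, N = 30061.
Tier 2: Wₕ = 0.31276405; term = 0.31276405²·(1 − 0.10306318)·2.18/969 = 1.973914 × 10^-4.
Tier 4: Wₕ = 0.45098300; term = 0.45098300²·(1 − 0.21922254)·1.82/2972 = 9.7245652 × 10^-5.
Tier 1: Wₕ = 0.23625295; term = 0.23625295²·(1 − 0.17079696)·1.682/1213 = 6.4177171 × 10^-5.
Sum = 3.5881422 × 10^-4.
SE = √(3.5881422 × 10^-4) = 0.01894.

0.01894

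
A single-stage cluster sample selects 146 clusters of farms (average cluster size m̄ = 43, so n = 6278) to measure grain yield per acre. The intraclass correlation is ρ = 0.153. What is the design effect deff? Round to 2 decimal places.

7.43

deff = 1 + (43 − 1)·0.153 = 1 + 6.426 = 7.426.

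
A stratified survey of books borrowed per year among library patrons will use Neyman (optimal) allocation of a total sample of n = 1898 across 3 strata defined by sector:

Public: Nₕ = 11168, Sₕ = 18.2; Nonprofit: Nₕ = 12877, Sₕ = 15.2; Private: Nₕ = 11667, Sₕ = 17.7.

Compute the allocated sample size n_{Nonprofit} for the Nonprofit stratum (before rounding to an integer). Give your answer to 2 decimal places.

Neyman allocation: nₕ = n·NₕSₕ / Σⱼ NⱼSⱼ.
Σ NⱼSⱼ = 11168·18.2 + 12877·15.2 + 11667·17.7 = 605493.9.
n_{Nonprofit} = 1898·12877·15.2 / 605493.9 = 613.54.

613.54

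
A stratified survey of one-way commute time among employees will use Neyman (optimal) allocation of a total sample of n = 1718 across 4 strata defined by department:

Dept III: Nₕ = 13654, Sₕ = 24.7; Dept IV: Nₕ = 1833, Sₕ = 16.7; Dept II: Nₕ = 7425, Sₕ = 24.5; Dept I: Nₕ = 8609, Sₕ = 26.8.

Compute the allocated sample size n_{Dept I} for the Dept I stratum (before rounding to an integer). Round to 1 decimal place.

507.9

Neyman allocation: nₕ = n·NₕSₕ / Σⱼ NⱼSⱼ.
Σ NⱼSⱼ = 13654·24.7 + 1833·16.7 + 7425·24.5 + 8609·26.8 = 780498.6.
n_{Dept I} = 1718·8609·26.8 / 780498.6 = 507.9.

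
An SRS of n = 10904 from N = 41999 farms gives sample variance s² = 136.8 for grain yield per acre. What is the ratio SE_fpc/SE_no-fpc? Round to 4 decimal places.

0.8605

f = n/N = 10904/41999 = 0.25962523.
SE_no-fpc = √(s²/n) = 0.11200828; SE_fpc = √((1−f)s²/n) = 0.096377561.
Ratio = √(1−f) = 0.86045033.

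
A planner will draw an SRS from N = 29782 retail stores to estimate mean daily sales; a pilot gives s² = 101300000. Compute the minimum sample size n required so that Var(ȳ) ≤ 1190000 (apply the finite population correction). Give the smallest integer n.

Without fpc, n₀ = s²/D = 101300000/1190000 = 85.1261.
With fpc, (1 − n/N)·s²/n ≤ D requires n ≥ n₀/(1 + n₀/N) = 85.1261/(1 + 85.1261/29782) = 84.8835.
Rounding up, n = 85.

85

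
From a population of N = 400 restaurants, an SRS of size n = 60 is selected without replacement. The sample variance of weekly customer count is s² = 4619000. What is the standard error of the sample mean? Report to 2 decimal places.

Under SRS without replacement, Var(ȳ) = (1 − f)·s²/n with f = n/N = 60/400 = 0.15000000.
Var(ȳ) = (1 − 0.15000000)·4619000/60 = 0.85000000·76983.333 = 65435.833.
SE(ȳ) = √(65435.833) = 255.80.

255.80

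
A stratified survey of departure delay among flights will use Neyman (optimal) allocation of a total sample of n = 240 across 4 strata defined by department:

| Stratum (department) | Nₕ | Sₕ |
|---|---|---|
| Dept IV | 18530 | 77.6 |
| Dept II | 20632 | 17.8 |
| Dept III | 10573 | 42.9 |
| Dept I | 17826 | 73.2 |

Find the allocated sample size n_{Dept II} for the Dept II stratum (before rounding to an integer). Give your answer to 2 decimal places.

Neyman allocation: nₕ = n·NₕSₕ / Σⱼ NⱼSⱼ.
Σ NⱼSⱼ = 18530·77.6 + 20632·17.8 + 10573·42.9 + 17826·73.2 = 3.5636225 × 10^6.
n_{Dept II} = 240·20632·17.8 / (3.5636225 × 10^6) = 24.73.

24.73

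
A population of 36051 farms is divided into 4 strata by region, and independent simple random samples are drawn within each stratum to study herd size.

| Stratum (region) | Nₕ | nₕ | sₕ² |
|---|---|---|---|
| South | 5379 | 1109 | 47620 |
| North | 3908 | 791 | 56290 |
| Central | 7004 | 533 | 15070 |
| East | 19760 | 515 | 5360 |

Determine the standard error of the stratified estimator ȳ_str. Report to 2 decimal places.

2.34

Var(ȳ_str) = Σₕ Wₕ²(1 − fₕ)sₕ²/nₕ with Wₕ = Nₕ/N, N = 36051.
South: Wₕ = 0.14920529; term = 0.14920529²·(1 − 0.20617215)·47620/1109 = 0.75884422.
North: Wₕ = 0.10840199; term = 0.10840199²·(1 − 0.20240532)·56290/791 = 0.66697797.
Central: Wₕ = 0.19428033; term = 0.19428033²·(1 − 0.07609937)·15070/533 = 0.98598191.
East: Wₕ = 0.54811240; term = 0.54811240²·(1 − 0.02606275)·5360/515 = 3.0452839.
Sum = 5.457088.
SE = √(5.457088) = 2.34.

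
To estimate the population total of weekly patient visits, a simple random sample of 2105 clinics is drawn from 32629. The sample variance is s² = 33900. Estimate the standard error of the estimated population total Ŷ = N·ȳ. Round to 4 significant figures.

Var(Ŷ) = N²·Var(ȳ) = N²·(1 − n/N)·s²/n.
f = 2105/32629 = 0.06451316; Var(ȳ) = 0.93548684·33900/2105 = 15.06556.
Var(Ŷ) = 32629² · 15.06556 = 1.6039573 × 10^10.
SE(Ŷ) = √(1.6039573 × 10^10) = 126600.

126600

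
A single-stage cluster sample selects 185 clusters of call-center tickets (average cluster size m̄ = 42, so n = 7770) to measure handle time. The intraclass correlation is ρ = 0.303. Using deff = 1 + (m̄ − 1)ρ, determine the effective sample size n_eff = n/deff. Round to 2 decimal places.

deff = 1 + (42 − 1)·0.303 = 1 + 12.423 = 13.423.
n_eff = 7770 / 13.423 = 578.86.

578.86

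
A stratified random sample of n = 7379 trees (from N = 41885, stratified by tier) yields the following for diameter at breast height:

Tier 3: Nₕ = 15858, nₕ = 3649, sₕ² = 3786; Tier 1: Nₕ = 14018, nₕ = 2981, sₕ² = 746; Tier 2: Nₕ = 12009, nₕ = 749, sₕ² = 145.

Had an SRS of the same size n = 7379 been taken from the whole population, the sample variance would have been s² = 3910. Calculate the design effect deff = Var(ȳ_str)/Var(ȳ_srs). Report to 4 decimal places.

0.3470

Var(ȳ_str) = Σ Wₕ²(1−fₕ)sₕ²/nₕ with Wₕ = Nₕ/41885:
  Tier 3: (15858/41885)²·(1−3649/15858)·3786/3649 = 0.11450336
  Tier 1: (14018/41885)²·(1−2981/14018)·746/2981 = 0.022069724
  Tier 2: (12009/41885)²·(1−749/12009)·145/749 = 0.014921565
  → Var(ȳ_str) = 0.15149465.
Var(ȳ_srs) = (1 − 7379/41885)·3910/7379 = 0.43653126.
deff = 0.15149465 / 0.43653126 = 0.3470.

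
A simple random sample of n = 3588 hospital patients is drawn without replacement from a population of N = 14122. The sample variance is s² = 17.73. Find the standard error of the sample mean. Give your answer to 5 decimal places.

0.06071

Under SRS without replacement, Var(ȳ) = (1 − f)·s²/n with f = n/N = 3588/14122 = 0.25407166.
Var(ȳ) = (1 − 0.25407166)·17.73/3588 = 0.74592834·0.0049414716 = 0.0036859837.
SE(ȳ) = √(0.0036859837) = 0.06071.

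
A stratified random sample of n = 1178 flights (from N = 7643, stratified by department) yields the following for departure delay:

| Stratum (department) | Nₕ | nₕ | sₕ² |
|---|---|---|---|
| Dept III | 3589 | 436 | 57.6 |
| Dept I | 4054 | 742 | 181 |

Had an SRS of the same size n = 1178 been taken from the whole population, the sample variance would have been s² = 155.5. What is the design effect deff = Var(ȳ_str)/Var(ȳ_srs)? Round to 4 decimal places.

0.7313

Var(ȳ_str) = Σ Wₕ²(1−fₕ)sₕ²/nₕ with Wₕ = Nₕ/7643:
  Dept III: (3589/7643)²·(1−436/3589)·57.6/436 = 0.025592087
  Dept I: (4054/7643)²·(1−742/4054)·181/742 = 0.056068769
  → Var(ȳ_str) = 0.081660856.
Var(ȳ_srs) = (1 − 1178/7643)·155.5/1178 = 0.11165798.
deff = 0.081660856 / 0.11165798 = 0.7313.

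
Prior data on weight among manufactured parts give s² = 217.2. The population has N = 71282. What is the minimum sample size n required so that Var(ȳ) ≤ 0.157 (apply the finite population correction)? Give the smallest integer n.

Without fpc, n₀ = s²/D = 217.2/0.157 = 1383.4395.
With fpc, (1 − n/N)·s²/n ≤ D requires n ≥ n₀/(1 + n₀/N) = 1383.4395/(1 + 1383.4395/71282) = 1357.1009.
Rounding up, n = 1358.

1358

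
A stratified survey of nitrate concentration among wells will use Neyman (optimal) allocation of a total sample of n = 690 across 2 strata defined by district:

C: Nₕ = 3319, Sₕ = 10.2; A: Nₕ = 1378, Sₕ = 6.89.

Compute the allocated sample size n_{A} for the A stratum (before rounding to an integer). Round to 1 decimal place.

Neyman allocation: nₕ = n·NₕSₕ / Σⱼ NⱼSⱼ.
Σ NⱼSⱼ = 3319·10.2 + 1378·6.89 = 43348.22.
n_{A} = 690·1378·6.89 / 43348.22 = 151.1.

151.1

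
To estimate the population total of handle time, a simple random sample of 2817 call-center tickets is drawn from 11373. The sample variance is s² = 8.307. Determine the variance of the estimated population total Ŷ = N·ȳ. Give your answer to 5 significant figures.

286950

Var(Ŷ) = N²·Var(ȳ) = N²·(1 − n/N)·s²/n.
f = 2817/11373 = 0.24769190; Var(ȳ) = 0.75230810·8.307/2817 = 0.0022184677.
Var(Ŷ) = 11373² · 0.0022184677 = 286947.99.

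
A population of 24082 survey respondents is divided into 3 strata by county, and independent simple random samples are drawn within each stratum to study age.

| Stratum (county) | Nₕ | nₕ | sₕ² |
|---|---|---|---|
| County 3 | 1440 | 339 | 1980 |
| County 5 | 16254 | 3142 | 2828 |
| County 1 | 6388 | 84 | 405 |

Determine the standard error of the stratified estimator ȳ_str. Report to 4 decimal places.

Var(ȳ_str) = Σₕ Wₕ²(1 − fₕ)sₕ²/nₕ with Wₕ = Nₕ/N, N = 24082.
County 3: Wₕ = 0.05979570; term = 0.05979570²·(1 − 0.23541667)·1980/339 = 0.015967253.
County 5: Wₕ = 0.67494394; term = 0.67494394²·(1 − 0.19330626)·2828/3142 = 0.3307633.
County 1: Wₕ = 0.26526036; term = 0.26526036²·(1 − 0.01314966)·405/84 = 0.33478944.
Sum = 0.68151999.
SE = √(0.68151999) = 0.8255.

0.8255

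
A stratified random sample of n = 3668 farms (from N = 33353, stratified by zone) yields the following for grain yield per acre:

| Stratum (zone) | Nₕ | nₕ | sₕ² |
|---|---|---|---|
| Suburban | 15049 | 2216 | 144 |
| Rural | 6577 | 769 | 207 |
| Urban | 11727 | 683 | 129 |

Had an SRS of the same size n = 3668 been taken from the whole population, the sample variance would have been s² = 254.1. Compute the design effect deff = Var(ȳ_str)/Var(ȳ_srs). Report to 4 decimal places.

Var(ȳ_str) = Σ Wₕ²(1−fₕ)sₕ²/nₕ with Wₕ = Nₕ/33353:
  Suburban: (15049/33353)²·(1−2216/15049)·144/2216 = 0.01128129
  Rural: (6577/33353)²·(1−769/6577)·207/769 = 0.009243334
  Urban: (11727/33353)²·(1−683/11727)·129/683 = 0.021989357
  → Var(ȳ_str) = 0.042513981.
Var(ȳ_srs) = (1 − 3668/33353)·254.1/3668 = 0.061656304.
deff = 0.042513981 / 0.061656304 = 0.6895.

0.6895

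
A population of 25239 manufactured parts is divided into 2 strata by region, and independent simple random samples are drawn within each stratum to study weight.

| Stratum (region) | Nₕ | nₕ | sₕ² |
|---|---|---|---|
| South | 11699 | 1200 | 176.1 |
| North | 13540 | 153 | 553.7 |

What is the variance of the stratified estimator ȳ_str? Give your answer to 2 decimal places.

Var(ȳ_str) = Σₕ Wₕ²(1 − fₕ)sₕ²/nₕ with Wₕ = Nₕ/N, N = 25239.
South: Wₕ = 0.46352867; term = 0.46352867²·(1 − 0.10257287)·176.1/1200 = 0.028296355.
North: Wₕ = 0.53647133; term = 0.53647133²·(1 − 0.01129985)·553.7/153 = 1.0297712.
Sum = 1.0580676.

1.06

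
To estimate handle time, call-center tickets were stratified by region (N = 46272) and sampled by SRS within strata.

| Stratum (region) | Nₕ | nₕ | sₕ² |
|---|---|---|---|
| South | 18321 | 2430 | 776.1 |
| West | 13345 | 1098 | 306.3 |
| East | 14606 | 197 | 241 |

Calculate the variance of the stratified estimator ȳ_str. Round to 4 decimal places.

0.1850

Var(ȳ_str) = Σₕ Wₕ²(1 − fₕ)sₕ²/nₕ with Wₕ = Nₕ/N, N = 46272.
South: Wₕ = 0.39594139; term = 0.39594139²·(1 − 0.13263468)·776.1/2430 = 0.043428544.
West: Wₕ = 0.28840335; term = 0.28840335²·(1 − 0.08227801)·306.3/1098 = 0.021293959.
East: Wₕ = 0.31565526; term = 0.31565526²·(1 − 0.01348761)·241/197 = 0.12024843.
Sum = 0.18497093.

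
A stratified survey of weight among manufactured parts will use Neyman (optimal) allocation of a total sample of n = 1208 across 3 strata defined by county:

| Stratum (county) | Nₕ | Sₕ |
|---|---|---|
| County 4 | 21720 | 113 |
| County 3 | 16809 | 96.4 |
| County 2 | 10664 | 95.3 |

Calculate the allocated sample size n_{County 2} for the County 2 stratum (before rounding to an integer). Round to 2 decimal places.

241.14

Neyman allocation: nₕ = n·NₕSₕ / Σⱼ NⱼSⱼ.
Σ NⱼSⱼ = 21720·113 + 16809·96.4 + 10664·95.3 = 5.0910268 × 10^6.
n_{County 2} = 1208·10664·95.3 / (5.0910268 × 10^6) = 241.14.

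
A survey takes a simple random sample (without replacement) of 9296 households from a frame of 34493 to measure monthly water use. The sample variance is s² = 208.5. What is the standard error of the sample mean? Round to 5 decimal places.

Under SRS without replacement, Var(ȳ) = (1 − f)·s²/n with f = n/N = 9296/34493 = 0.26950396.
Var(ȳ) = (1 − 0.26950396)·208.5/9296 = 0.73049604·0.022429002 = 0.016384297.
SE(ȳ) = √(0.016384297) = 0.12800.

0.12800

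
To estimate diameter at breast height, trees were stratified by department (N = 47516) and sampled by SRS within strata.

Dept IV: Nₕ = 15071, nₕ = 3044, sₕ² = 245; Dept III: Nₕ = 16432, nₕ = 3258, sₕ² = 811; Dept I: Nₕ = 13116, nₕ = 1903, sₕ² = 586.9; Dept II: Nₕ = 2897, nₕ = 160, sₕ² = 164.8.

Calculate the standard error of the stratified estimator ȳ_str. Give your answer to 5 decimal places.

0.23246

Var(ȳ_str) = Σₕ Wₕ²(1 − fₕ)sₕ²/nₕ with Wₕ = Nₕ/N, N = 47516.
Dept IV: Wₕ = 0.31717737; term = 0.31717737²·(1 − 0.20197731)·245/3044 = 0.0064616149.
Dept III: Wₕ = 0.34582036; term = 0.34582036²·(1 − 0.19827167)·811/3258 = 0.023867015.
Dept I: Wₕ = 0.27603334; term = 0.27603334²·(1 − 0.14508997)·586.9/1903 = 0.020089485.
Dept II: Wₕ = 0.06096894; term = 0.06096894²·(1 − 0.05522955)·164.8/160 = 0.0036172687.
Sum = 0.054035384.
SE = √(0.054035384) = 0.23246.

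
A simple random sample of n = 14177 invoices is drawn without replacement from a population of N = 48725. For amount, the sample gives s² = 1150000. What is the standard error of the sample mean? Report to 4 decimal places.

7.5839

Under SRS without replacement, Var(ȳ) = (1 − f)·s²/n with f = n/N = 14177/48725 = 0.29095947.
Var(ȳ) = (1 − 0.29095947)·1150000/14177 = 0.70904053·81.117303 = 57.515456.
SE(ȳ) = √(57.515456) = 7.5839.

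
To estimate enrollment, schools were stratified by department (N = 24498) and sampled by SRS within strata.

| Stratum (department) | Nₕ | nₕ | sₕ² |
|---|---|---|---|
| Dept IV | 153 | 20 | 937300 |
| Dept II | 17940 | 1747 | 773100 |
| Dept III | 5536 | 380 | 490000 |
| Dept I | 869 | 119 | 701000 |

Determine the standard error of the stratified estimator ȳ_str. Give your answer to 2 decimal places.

Var(ȳ_str) = Σₕ Wₕ²(1 − fₕ)sₕ²/nₕ with Wₕ = Nₕ/N, N = 24498.
Dept IV: Wₕ = 0.00624541; term = 0.00624541²·(1 − 0.13071895)·937300/20 = 1.5890239.
Dept II: Wₕ = 0.73230468; term = 0.73230468²·(1 − 0.09738016)·773100/1747 = 214.20582.
Dept III: Wₕ = 0.22597763; term = 0.22597763²·(1 − 0.06864162)·490000/380 = 61.328199.
Dept I: Wₕ = 0.03547228; term = 0.03547228²·(1 − 0.13693901)·701000/119 = 6.3972134.
Sum = 283.52026.
SE = √(283.52026) = 16.84.

16.84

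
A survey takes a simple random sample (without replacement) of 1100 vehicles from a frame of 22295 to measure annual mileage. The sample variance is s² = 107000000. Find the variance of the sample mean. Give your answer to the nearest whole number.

Under SRS without replacement, Var(ȳ) = (1 − f)·s²/n with f = n/N = 1100/22295 = 0.04933842.
Var(ȳ) = (1 − 0.04933842)·107000000/1100 = 0.95066158·97272.727 = 92473.445.

92473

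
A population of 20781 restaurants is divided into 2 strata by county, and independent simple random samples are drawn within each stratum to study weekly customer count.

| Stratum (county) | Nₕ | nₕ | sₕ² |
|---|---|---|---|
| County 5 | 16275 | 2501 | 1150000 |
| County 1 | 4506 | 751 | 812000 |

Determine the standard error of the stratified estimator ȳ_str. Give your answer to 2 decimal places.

Var(ȳ_str) = Σₕ Wₕ²(1 − fₕ)sₕ²/nₕ with Wₕ = Nₕ/N, N = 20781.
County 5: Wₕ = 0.78316732; term = 0.78316732²·(1 − 0.15367127)·1150000/2501 = 238.68896.
County 1: Wₕ = 0.21683268; term = 0.21683268²·(1 − 0.16666667)·812000/751 = 42.362769.
Sum = 281.05173.
SE = √(281.05173) = 16.76.

16.76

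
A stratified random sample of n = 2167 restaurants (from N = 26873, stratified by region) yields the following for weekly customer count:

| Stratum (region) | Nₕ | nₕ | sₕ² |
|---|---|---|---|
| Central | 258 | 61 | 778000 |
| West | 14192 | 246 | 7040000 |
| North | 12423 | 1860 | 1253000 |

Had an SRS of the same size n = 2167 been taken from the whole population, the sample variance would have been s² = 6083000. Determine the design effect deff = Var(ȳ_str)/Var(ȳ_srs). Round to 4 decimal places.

3.0869

Var(ȳ_str) = Σ Wₕ²(1−fₕ)sₕ²/nₕ with Wₕ = Nₕ/26873:
  Central: (258/26873)²·(1−61/258)·778000/61 = 0.89764247
  West: (14192/26873)²·(1−246/14192)·7040000/246 = 7843.2943
  North: (12423/26873)²·(1−1860/12423)·1253000/1860 = 122.41076
  → Var(ȳ_str) = 7966.6027.
Var(ȳ_srs) = (1 − 2167/26873)·6083000/2167 = 2580.7456.
deff = 7966.6027 / 2580.7456 = 3.0869.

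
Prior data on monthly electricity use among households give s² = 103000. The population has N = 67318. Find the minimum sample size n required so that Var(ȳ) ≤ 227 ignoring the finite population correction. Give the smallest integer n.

454

Without fpc, n₀ = s²/D = 103000/227 = 453.7445.
Rounding up, n = 454.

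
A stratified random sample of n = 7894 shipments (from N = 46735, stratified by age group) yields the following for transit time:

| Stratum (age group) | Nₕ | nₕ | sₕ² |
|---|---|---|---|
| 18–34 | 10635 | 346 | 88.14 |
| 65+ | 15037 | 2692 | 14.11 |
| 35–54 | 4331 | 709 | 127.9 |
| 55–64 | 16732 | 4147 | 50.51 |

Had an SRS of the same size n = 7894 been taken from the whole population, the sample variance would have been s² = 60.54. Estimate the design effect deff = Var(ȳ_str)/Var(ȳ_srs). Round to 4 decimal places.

Var(ȳ_str) = Σ Wₕ²(1−fₕ)sₕ²/nₕ with Wₕ = Nₕ/46735:
  18–34: (10635/46735)²·(1−346/10635)·88.14/346 = 0.012762129
  65+: (15037/46735)²·(1−2692/15037)·14.11/2692 = 4.4547133 × 10^-4
  35–54: (4331/46735)²·(1−709/4331)·127.9/709 = 0.0012956164
  55–64: (16732/46735)²·(1−4147/16732)·50.51/4147 = 0.0011742482
  → Var(ȳ_str) = 0.015677465.
Var(ȳ_srs) = (1 − 7894/46735)·60.54/7894 = 0.0063737269.
deff = 0.015677465 / 0.0063737269 = 2.4597.

2.4597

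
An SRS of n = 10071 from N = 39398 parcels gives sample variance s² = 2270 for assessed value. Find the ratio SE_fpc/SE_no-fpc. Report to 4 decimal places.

f = n/N = 10071/39398 = 0.25562211.
SE_no-fpc = √(s²/n) = 0.47476274; SE_fpc = √((1−f)s²/n) = 0.40961265.
Ratio = √(1−f) = 0.86277337.

0.8628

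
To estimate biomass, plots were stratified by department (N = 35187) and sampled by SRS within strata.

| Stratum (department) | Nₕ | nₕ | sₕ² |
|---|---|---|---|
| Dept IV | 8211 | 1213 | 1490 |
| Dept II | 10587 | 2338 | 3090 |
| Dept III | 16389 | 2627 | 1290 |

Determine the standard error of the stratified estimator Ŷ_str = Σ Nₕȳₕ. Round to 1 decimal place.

17226.7

Var(Ŷ_str) = Σₕ Nₕ²(1 − fₕ)sₕ²/nₕ.
Dept IV: 8211²·(1 − 1213/8211)·1490/1213 = 7.0582243 × 10^7.
Dept II: 10587²·(1 − 2338/10587)·3090/2338 = 1.1542189 × 10^8.
Dept III: 16389²·(1 − 2627/16389)·1290/2627 = 1.1075508 × 10^8.
Sum = 2.9675921 × 10^8.
SE = √(2.9675921 × 10^8) = 17226.7.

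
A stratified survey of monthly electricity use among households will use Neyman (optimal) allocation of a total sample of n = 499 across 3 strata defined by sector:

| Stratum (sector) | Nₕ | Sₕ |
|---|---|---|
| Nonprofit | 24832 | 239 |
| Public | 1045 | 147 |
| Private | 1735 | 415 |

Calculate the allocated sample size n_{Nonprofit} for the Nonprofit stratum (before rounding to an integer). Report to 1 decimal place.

435.0

Neyman allocation: nₕ = n·NₕSₕ / Σⱼ NⱼSⱼ.
Σ NⱼSⱼ = 24832·239 + 1045·147 + 1735·415 = 6.808488 × 10^6.
n_{Nonprofit} = 499·24832·239 / (6.808488 × 10^6) = 435.0.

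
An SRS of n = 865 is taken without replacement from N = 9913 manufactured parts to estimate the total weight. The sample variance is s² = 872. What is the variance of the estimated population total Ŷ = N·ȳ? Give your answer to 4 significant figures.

Var(Ŷ) = N²·Var(ȳ) = N²·(1 − n/N)·s²/n.
f = 865/9913 = 0.08725915; Var(ȳ) = 0.91274085·872/865 = 0.92012719.
Var(Ŷ) = 9913² · 0.92012719 = 9.0418662 × 10^7.

9.042 × 10^7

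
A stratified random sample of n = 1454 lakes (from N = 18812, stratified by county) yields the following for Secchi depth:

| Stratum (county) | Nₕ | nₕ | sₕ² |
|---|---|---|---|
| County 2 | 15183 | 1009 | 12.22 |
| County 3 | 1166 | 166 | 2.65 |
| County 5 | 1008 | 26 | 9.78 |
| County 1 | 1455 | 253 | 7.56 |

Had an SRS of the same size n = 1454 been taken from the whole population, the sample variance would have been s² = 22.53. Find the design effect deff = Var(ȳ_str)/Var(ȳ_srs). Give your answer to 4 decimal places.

0.6027

Var(ȳ_str) = Σ Wₕ²(1−fₕ)sₕ²/nₕ with Wₕ = Nₕ/18812:
  County 2: (15183/18812)²·(1−1009/15183)·12.22/1009 = 0.0073647858
  County 3: (1166/18812)²·(1−166/1166)·2.65/166 = 5.2597657 × 10^-5
  County 5: (1008/18812)²·(1−26/1008)·9.78/26 = 0.0010521256
  County 1: (1455/18812)²·(1−253/1455)·7.56/253 = 1.4767222 × 10^-4
  → Var(ȳ_str) = 0.0086171813.
Var(ȳ_srs) = (1 − 1454/18812)·22.53/1454 = 0.014297546.
deff = 0.0086171813 / 0.014297546 = 0.6027.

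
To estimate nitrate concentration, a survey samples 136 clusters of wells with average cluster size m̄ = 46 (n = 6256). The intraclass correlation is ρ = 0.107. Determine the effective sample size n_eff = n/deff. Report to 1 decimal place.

deff = 1 + (46 − 1)·0.107 = 1 + 4.815 = 5.815.
n_eff = 6256 / 5.815 = 1075.8.

1075.8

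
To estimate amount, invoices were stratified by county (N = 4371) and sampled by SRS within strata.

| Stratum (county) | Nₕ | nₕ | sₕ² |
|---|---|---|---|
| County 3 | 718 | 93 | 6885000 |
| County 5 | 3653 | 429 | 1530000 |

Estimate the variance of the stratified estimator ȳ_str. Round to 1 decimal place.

3937.3

Var(ȳ_str) = Σₕ Wₕ²(1 − fₕ)sₕ²/nₕ with Wₕ = Nₕ/N, N = 4371.
County 3: Wₕ = 0.16426447; term = 0.16426447²·(1 − 0.12952646)·6885000/93 = 1738.8569.
County 5: Wₕ = 0.83573553; term = 0.83573553²·(1 − 0.11743772)·1530000/429 = 2198.4532.
Sum = 3937.3101.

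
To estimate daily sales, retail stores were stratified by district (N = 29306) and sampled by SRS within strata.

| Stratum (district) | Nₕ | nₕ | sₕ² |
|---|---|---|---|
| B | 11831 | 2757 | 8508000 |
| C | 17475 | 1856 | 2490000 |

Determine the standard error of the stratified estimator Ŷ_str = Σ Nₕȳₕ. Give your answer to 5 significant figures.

Var(Ŷ_str) = Σₕ Nₕ²(1 − fₕ)sₕ²/nₕ.
B: 11831²·(1 − 2757/11831)·8508000/2757 = 3.31292 × 10^11.
C: 17475²·(1 − 1856/17475)·2490000/1856 = 3.6617761 × 10^11.
Sum = 6.9746961 × 10^11.
SE = √(6.9746961 × 10^11) = 835150.

835150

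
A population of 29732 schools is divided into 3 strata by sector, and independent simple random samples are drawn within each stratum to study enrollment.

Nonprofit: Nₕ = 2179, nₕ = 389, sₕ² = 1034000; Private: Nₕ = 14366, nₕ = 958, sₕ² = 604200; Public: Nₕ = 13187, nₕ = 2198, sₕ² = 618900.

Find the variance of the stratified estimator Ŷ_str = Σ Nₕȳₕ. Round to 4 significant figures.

Var(Ŷ_str) = Σₕ Nₕ²(1 − fₕ)sₕ²/nₕ.
Nonprofit: 2179²·(1 − 389/2179)·1034000/389 = 1.0367671 × 10^10.
Private: 14366²·(1 − 958/14366)·604200/958 = 1.2148288 × 10^11.
Public: 13187²·(1 − 2198/13187)·618900/2198 = 4.0803458 × 10^10.
Sum = 1.7265401 × 10^11.

1.727 × 10^11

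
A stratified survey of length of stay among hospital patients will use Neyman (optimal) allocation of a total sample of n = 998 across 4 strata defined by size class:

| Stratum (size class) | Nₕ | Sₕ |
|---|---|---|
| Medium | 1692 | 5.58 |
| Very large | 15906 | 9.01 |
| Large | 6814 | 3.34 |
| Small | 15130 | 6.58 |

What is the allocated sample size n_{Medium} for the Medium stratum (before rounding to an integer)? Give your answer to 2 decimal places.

Neyman allocation: nₕ = n·NₕSₕ / Σⱼ NⱼSⱼ.
Σ NⱼSⱼ = 1692·5.58 + 15906·9.01 + 6814·3.34 + 15130·6.58 = 275068.58.
n_{Medium} = 998·1692·5.58 / 275068.58 = 34.26.

34.26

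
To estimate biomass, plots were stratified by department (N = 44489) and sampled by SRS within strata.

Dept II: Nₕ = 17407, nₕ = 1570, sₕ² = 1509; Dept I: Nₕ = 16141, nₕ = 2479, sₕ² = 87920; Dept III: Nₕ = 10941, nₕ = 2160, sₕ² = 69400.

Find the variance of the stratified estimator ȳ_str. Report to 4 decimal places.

5.6448

Var(ȳ_str) = Σₕ Wₕ²(1 − fₕ)sₕ²/nₕ with Wₕ = Nₕ/N, N = 44489.
Dept II: Wₕ = 0.39126526; term = 0.39126526²·(1 − 0.09019360)·1509/1570 = 0.13386935.
Dept I: Wₕ = 0.36280878; term = 0.36280878²·(1 − 0.15358404)·87920/2479 = 3.9513962.
Dept III: Wₕ = 0.24592596; term = 0.24592596²·(1 − 0.19742254)·69400/2160 = 1.5595576.
Sum = 5.6448232.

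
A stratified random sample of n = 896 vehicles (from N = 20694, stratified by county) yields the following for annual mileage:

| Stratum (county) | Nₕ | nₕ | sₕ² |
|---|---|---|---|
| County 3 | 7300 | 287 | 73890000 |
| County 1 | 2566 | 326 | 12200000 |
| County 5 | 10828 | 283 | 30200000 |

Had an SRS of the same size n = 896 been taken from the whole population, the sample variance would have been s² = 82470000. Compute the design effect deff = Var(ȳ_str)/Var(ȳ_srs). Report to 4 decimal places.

0.6783

Var(ȳ_str) = Σ Wₕ²(1−fₕ)sₕ²/nₕ with Wₕ = Nₕ/20694:
  County 3: (7300/20694)²·(1−287/7300)·73890000/287 = 30778.084
  County 1: (2566/20694)²·(1−326/2566)·12200000/326 = 502.29402
  County 5: (10828/20694)²·(1−283/10828)·30200000/283 = 28452.894
  → Var(ȳ_str) = 59733.272.
Var(ȳ_srs) = (1 − 896/20694)·82470000/896 = 88057.198.
deff = 59733.272 / 88057.198 = 0.6783.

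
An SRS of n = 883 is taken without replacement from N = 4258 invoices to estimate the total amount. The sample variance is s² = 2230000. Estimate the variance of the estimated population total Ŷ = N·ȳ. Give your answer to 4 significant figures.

Var(Ŷ) = N²·Var(ȳ) = N²·(1 − n/N)·s²/n.
f = 883/4258 = 0.20737435; Var(ȳ) = 0.79262565·2230000/883 = 2001.7613.
Var(Ŷ) = 4258² · 2001.7613 = 3.6293061 × 10^10.

3.629 × 10^10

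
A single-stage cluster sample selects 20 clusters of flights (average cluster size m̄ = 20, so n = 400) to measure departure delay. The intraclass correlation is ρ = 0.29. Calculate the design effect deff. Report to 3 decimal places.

6.510

deff = 1 + (20 − 1)·0.29 = 1 + 5.51 = 6.51.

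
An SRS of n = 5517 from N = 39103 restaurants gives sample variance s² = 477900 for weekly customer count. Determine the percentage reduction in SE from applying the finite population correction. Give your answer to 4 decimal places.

f = n/N = 5517/39103 = 0.14108892.
SE_no-fpc = √(s²/n) = 9.3071566; SE_fpc = √((1−f)s²/n) = 8.625636.
Ratio = √(1−f) = 0.92677456. Reduction = 100·(1 − 0.92677456) = 7.3225%.

7.3225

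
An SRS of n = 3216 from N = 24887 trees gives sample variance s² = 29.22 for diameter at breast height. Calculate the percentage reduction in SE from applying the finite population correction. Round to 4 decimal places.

f = n/N = 3216/24887 = 0.12922409.
SE_no-fpc = √(s²/n) = 0.095319572; SE_fpc = √((1−f)s²/n) = 0.088947816.
Ratio = √(1−f) = 0.93315374. Reduction = 100·(1 − 0.93315374) = 6.6846%.

6.6846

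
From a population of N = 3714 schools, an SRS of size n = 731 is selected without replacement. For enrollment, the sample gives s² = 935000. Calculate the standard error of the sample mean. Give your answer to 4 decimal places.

32.0518

Under SRS without replacement, Var(ȳ) = (1 − f)·s²/n with f = n/N = 731/3714 = 0.19682283.
Var(ȳ) = (1 − 0.19682283)·935000/731 = 0.80317717·1279.0698 = 1027.3196.
SE(ȳ) = √(1027.3196) = 32.0518.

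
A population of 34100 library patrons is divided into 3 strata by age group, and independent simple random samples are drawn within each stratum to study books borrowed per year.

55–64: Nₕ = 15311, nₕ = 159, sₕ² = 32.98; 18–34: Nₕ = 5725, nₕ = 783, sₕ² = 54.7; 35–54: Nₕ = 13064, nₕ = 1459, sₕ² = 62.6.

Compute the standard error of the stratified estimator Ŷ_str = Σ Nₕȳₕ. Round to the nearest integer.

Var(Ŷ_str) = Σₕ Nₕ²(1 − fₕ)sₕ²/nₕ.
55–64: 15311²·(1 − 159/15311)·32.98/159 = 4.8120158 × 10^7.
18–34: 5725²·(1 − 783/5725)·54.7/783 = 1.9765318 × 10^6.
35–54: 13064²·(1 − 1459/13064)·62.6/1459 = 6.504896 × 10^6.
Sum = 5.6601586 × 10^7.
SE = √(5.6601586 × 10^7) = 7523.

7523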